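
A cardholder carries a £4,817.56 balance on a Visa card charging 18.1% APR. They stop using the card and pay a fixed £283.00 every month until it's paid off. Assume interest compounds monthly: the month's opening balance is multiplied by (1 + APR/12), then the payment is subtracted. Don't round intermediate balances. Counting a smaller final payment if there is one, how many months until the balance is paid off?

20 payments

Monthly rate r = 18.1%/12 = 1.50833% = 0.0150833.
Recurrence: B ← B·(1+r) − £283.00.
Month 1: interest £72.66; balance after payment £4,607.22.
Month 2: interest £69.49; balance after payment £4,393.72.
Closed form: n = −ln(1 − rB₀/P)/ln(1+r) = −ln(0.74323)/ln(1.01508) ≈ 19.822, so the balance reaches zero during payment 20.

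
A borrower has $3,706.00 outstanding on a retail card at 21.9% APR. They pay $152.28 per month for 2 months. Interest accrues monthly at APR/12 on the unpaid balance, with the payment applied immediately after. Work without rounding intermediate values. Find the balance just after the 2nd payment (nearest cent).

Monthly rate r = 21.9%/12 = 1.825% = 0.01825.
Each month: B ← B·(1+r) − $152.28.
Month 1: interest $67.63; balance after payment $3,621.35.
Month 2: interest $66.09; balance after payment $3,535.16.

$3,535.16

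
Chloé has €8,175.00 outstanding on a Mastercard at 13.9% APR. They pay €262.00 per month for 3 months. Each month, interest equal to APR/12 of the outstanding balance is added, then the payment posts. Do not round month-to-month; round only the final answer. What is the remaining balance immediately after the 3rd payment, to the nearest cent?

Monthly rate r = 13.9%/12 = 1.15833% = 0.0115833.
Each month: B ← B·(1+r) − €262.00.
Month 1: interest €94.69; balance after payment €8,007.69.
Month 2: interest €92.76; balance after payment €7,838.45.
Month 3: interest €90.80; balance after payment €7,667.24.

€7,667.24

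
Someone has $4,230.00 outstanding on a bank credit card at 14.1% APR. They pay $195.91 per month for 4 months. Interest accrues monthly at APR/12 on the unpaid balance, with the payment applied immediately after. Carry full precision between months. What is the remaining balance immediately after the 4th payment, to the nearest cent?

$3,634.78

Monthly rate r = 14.1%/12 = 1.175% = 0.01175.
Each month: B ← B·(1+r) − $195.91.
Month 1: interest $49.70; balance after payment $4,083.79.
Month 2: interest $47.98; balance after payment $3,935.87.
Month 3: interest $46.25; balance after payment $3,786.20.
Month 4: interest $44.49; balance after payment $3,634.78.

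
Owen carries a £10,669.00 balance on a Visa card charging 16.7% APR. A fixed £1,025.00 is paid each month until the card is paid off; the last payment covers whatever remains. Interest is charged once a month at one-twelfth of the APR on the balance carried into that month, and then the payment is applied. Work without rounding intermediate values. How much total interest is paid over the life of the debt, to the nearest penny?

Monthly rate r = 16.7%/12 = 1.39167% = 0.0139167.
Payoff takes n = ⌈−ln(1 − rB₀/P)/ln(1+r)⌉ = ⌈11.322⌉ = 12 payments; the last is £332.09.
Total paid = 11·£1,025.00 + £332.09 = £11,607.09.
Total interest = total paid − principal = £11,607.09 − £10,669.00 = £938.09.

£938.09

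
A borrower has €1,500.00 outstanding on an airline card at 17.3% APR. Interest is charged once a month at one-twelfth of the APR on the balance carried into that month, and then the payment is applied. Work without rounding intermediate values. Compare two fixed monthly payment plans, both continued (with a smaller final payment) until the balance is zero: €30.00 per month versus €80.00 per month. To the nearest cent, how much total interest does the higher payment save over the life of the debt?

€912.94

Monthly rate r = 17.3%/12 = 1.44167% = 0.0144167.
At €30.00/mo: n = ⌈−ln(1 − rB₀/P)/ln(1+r)⌉ = 90 payments (last €4.27); total interest = total paid − €1,500.00 = €1,174.27.
At €80.00/mo: 23 payments (last €1.33); total interest €261.33.
Interest saved = €1,174.27 − €261.33 = €912.94.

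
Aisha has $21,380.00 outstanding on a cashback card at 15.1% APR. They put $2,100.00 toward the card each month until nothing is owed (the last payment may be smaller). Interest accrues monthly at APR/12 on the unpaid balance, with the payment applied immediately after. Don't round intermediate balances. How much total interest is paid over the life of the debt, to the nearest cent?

$1,643.10

Monthly rate r = 15.1%/12 = 1.25833% = 0.0125833.
Payoff takes n = ⌈−ln(1 − rB₀/P)/ln(1+r)⌉ = ⌈10.963⌉ = 11 payments; the last is $2,023.10.
Total paid = 10·$2,100.00 + $2,023.10 = $23,023.10.
Total interest = total paid − principal = $23,023.10 − $21,380.00 = $1,643.10.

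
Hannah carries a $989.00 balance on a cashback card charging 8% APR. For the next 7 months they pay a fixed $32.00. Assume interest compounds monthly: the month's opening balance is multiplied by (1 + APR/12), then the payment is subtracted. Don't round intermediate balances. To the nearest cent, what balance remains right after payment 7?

Monthly rate r = 8%/12 = 0.666667% = 0.00666667.
Each month: B ← B·(1+r) − $32.00.
Month 1: interest $6.59; balance after payment $963.59.
Month 2: interest $6.42; balance after payment $938.02.
Month 3: interest $6.25; balance after payment $912.27.
Month 4: interest $6.08; balance after payment $886.35.
Month 5: interest $5.91; balance after payment $860.26.
Month 6: interest $5.74; balance after payment $834.00.
Month 7: interest $5.56; balance after payment $807.56.

$807.56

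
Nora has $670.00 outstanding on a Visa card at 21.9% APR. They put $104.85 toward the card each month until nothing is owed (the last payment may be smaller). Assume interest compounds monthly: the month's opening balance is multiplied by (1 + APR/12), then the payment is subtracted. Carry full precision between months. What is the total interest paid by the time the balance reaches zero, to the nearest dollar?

Monthly rate r = 21.9%/12 = 1.825% = 0.01825.
Payoff takes n = ⌈−ln(1 − rB₀/P)/ln(1+r)⌉ = ⌈6.856⌉ = 7 payments; the last is $89.90.
Total paid = 6·$104.85 + $89.90 = $719.00.
Total interest = total paid − principal = $719.00 − $670.00 = $49.00.

$49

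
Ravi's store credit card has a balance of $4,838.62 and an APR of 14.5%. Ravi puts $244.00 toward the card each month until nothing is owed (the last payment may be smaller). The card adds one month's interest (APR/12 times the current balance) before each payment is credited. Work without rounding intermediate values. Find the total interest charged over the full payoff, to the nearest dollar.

$727

Monthly rate r = 14.5%/12 = 1.20833% = 0.0120833.
Payoff takes n = ⌈−ln(1 − rB₀/P)/ln(1+r)⌉ = ⌈22.807⌉ = 23 payments; the last is $197.15.
Total paid = 22·$244.00 + $197.15 = $5,565.15.
Total interest = total paid − principal = $5,565.15 − $4,838.62 = $726.53.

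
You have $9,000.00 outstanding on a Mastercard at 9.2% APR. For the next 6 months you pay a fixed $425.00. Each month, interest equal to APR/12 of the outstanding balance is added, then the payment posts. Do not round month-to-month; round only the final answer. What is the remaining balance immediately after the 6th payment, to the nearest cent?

$6,822.64

Monthly rate r = 9.2%/12 = 0.766667% = 0.00766667.
Each month: B ← B·(1+r) − $425.00.
Month 1: interest $69.00; balance after payment $8,644.00.
Month 2: interest $66.27; balance after payment $8,285.27.
Month 3: interest $63.52; balance after payment $7,923.79.
Month 4: interest $60.75; balance after payment $7,559.54.
Month 5: interest $57.96; balance after payment $7,192.50.
Month 6: interest $55.14; balance after payment $6,822.64.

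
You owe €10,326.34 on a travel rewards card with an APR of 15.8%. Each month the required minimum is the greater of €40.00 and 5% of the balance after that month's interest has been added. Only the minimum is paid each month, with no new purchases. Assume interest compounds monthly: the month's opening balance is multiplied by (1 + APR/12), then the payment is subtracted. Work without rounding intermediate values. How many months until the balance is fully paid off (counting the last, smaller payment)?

91 months

Monthly rate r = 15.8%/12 = 1.31667% = 0.0131667.
While 5% of the post-interest balance exceeds €40.00, each month B ← (B·(1+r))·(1 − 0.05), i.e. B shrinks by the factor (1+r)·0.95 = 0.96251.
This holds for months 1–68. Entering month 69 the balance is €768.16; 5% of the post-interest balance is now below €40.00, so the flat €40.00 minimum applies from here.
From month 69 a fixed €40.00 at rate r clears €768.16 in 23 more payments. Total: 68 + 23 = 91 months.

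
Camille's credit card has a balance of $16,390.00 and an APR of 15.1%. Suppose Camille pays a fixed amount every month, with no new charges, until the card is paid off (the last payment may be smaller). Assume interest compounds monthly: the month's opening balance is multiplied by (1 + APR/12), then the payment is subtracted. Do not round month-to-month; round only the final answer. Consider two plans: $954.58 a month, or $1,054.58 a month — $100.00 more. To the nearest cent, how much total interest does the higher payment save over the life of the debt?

$228.96

Monthly rate r = 15.1%/12 = 1.25833% = 0.0125833.
At $954.58/mo: n = ⌈−ln(1 − rB₀/P)/ln(1+r)⌉ = 20 payments (last $446.04); total interest = total paid − $16,390.00 = $2,193.06.
At $1,054.58/mo: 18 payments (last $426.24); total interest $1,964.10.
Interest saved = $2,193.06 − $1,964.10 = $228.96.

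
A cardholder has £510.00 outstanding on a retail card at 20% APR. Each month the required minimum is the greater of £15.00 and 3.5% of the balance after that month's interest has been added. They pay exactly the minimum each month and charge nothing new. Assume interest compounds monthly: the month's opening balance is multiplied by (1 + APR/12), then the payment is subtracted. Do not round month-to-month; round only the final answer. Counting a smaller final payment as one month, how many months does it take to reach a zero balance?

Monthly rate r = 20%/12 = 1.66667% = 0.0166667.
While 3.5% of the post-interest balance exceeds £15.00, each month B ← (B·(1+r))·(1 − 0.035), i.e. B shrinks by the factor (1+r)·0.965 = 0.98108.
This holds for months 1–10. Entering month 11 the balance is £421.34; 3.5% of the post-interest balance is now below £15.00, so the flat £15.00 minimum applies from here.
From month 11 a fixed £15.00 at rate r clears £421.34 in 39 more payments. Total: 10 + 39 = 49 months.

49 months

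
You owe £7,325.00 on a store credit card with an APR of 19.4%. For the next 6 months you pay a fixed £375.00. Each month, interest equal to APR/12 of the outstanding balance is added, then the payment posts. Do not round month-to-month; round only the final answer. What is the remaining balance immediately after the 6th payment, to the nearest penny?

£5,721.95

Monthly rate r = 19.4%/12 = 1.61667% = 0.0161667.
Each month: B ← B·(1+r) − £375.00.
Month 1: interest £118.42; balance after payment £7,068.42.
Month 2: interest £114.27; balance after payment £6,807.69.
Month 3: interest £110.06; balance after payment £6,542.75.
Month 4: interest £105.77; balance after payment £6,273.53.
Month 5: interest £101.42; balance after payment £5,999.95.
Month 6: interest £97.00; balance after payment £5,721.95.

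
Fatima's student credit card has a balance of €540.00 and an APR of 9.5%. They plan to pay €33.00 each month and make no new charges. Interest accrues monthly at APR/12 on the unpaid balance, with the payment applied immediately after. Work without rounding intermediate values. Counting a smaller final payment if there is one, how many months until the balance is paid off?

18 payments

Monthly rate r = 9.5%/12 = 0.791667% = 0.00791667.
Recurrence: B ← B·(1+r) − €33.00.
Month 1: interest €4.28; balance after payment €511.27.
Month 2: interest €4.05; balance after payment €482.32.
Closed form: n = −ln(1 − rB₀/P)/ln(1+r) = −ln(0.87045)/ln(1.00792) ≈ 17.594, so the balance reaches zero during payment 18.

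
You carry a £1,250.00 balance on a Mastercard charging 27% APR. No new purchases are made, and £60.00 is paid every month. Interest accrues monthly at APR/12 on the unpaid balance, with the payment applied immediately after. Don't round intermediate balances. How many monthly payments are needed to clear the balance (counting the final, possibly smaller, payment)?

Monthly rate r = 27%/12 = 2.25% = 0.0225.
Recurrence: B ← B·(1+r) − £60.00.
Month 1: interest £28.12; balance after payment £1,218.12.
Month 2: interest £27.41; balance after payment £1,185.53.
Closed form: n = −ln(1 − rB₀/P)/ln(1+r) = −ln(0.53125)/ln(1.0225) ≈ 28.427, so the balance reaches zero during payment 29.

29 payments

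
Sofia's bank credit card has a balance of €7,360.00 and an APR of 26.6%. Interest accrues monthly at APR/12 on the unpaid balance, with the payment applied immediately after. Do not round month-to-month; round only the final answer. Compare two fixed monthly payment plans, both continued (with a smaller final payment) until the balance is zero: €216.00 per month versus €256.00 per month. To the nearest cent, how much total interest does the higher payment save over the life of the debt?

Monthly rate r = 26.6%/12 = 2.21667% = 0.0221667.
At €216.00/mo: n = ⌈−ln(1 − rB₀/P)/ln(1+r)⌉ = 65 payments (last €45.57); total interest = total paid − €7,360.00 = €6,509.57.
At €256.00/mo: 47 payments (last €66.23); total interest €4,482.23.
Interest saved = €6,509.57 − €4,482.23 = €2,027.34.

€2,027.34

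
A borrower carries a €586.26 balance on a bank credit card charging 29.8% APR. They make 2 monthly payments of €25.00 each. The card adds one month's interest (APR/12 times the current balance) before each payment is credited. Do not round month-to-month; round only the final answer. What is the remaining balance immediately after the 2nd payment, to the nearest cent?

Monthly rate r = 29.8%/12 = 2.48333% = 0.0248333.
Each month: B ← B·(1+r) − €25.00.
Month 1: interest €14.56; balance after payment €575.82.
Month 2: interest €14.30; balance after payment €565.12.

€565.12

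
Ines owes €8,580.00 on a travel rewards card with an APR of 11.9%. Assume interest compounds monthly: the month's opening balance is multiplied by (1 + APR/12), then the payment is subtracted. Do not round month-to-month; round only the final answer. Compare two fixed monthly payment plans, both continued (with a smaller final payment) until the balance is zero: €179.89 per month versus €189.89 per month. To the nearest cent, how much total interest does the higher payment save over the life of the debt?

€239.46

Monthly rate r = 11.9%/12 = 0.991667% = 0.00991667.
At €179.89/mo: n = ⌈−ln(1 − rB₀/P)/ln(1+r)⌉ = 65 payments (last €163.83); total interest = total paid − €8,580.00 = €3,096.79.
At €189.89/mo: 61 payments (last €43.93); total interest €2,857.33.
Interest saved = €3,096.79 − €2,857.33 = €239.46.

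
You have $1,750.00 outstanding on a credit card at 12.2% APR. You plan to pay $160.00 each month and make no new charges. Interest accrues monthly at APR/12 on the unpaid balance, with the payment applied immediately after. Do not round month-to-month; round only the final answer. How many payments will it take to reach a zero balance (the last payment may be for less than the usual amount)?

Monthly rate r = 12.2%/12 = 1.01667% = 0.0101667.
Recurrence: B ← B·(1+r) − $160.00.
Month 1: interest $17.79; balance after payment $1,607.79.
Month 2: interest $16.35; balance after payment $1,464.14.
Closed form: n = −ln(1 − rB₀/P)/ln(1+r) = −ln(0.8888)/ln(1.01017) ≈ 11.654, so the balance reaches zero during payment 12.

12 payments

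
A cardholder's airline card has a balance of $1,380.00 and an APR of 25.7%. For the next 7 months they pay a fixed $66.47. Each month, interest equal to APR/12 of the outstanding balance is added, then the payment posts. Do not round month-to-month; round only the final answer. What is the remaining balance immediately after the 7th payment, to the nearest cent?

Monthly rate r = 25.7%/12 = 2.14167% = 0.0214167.
Each month: B ← B·(1+r) − $66.47.
Month 1: interest $29.55; balance after payment $1,343.09.
Month 2: interest $28.76; balance after payment $1,305.38.
Month 3: interest $27.96; balance after payment $1,266.87.
Month 4: interest $27.13; balance after payment $1,227.53.
Month 5: interest $26.29; balance after payment $1,187.35.
Month 6: interest $25.43; balance after payment $1,146.31.
Month 7: interest $24.55; balance after payment $1,104.39.

$1,104.39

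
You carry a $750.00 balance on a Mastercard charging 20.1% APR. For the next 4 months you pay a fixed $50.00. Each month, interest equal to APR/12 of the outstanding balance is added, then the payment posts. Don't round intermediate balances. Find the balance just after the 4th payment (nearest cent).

$596.45

Monthly rate r = 20.1%/12 = 1.675% = 0.01675.
Each month: B ← B·(1+r) − $50.00.
Month 1: interest $12.56; balance after payment $712.56.
Month 2: interest $11.94; balance after payment $674.50.
Month 3: interest $11.30; balance after payment $635.80.
Month 4: interest $10.65; balance after payment $596.45.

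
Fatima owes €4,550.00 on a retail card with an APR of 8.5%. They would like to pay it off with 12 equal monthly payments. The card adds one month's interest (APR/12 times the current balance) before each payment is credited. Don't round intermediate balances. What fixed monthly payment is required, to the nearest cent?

Monthly rate r = 8.5%/12 = 0.708333% = 0.00708333.
Level-payment amortization: P = B₀·r / (1 − (1+r)^(−n)) = 4550.00·0.00708333 / (1 − 1.00708^(−12)).
Denominator 1 − (1+r)^(−12) = 0.0812124627.
P = 32.2292 / 0.0812124627 ≈ 396.85.

€396.85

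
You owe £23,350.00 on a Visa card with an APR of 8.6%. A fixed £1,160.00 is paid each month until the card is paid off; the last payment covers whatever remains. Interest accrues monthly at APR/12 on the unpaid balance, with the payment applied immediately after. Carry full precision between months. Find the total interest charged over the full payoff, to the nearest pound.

Monthly rate r = 8.6%/12 = 0.716667% = 0.00716667.
Payoff takes n = ⌈−ln(1 − rB₀/P)/ln(1+r)⌉ = ⌈21.816⌉ = 22 payments; the last is £946.91.
Total paid = 21·£1,160.00 + £946.91 = £25,306.91.
Total interest = total paid − principal = £25,306.91 − £23,350.00 = £1,956.91.

£1,957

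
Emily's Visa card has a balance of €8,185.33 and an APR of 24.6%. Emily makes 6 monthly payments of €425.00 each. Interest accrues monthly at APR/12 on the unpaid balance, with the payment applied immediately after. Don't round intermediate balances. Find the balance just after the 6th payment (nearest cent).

Monthly rate r = 24.6%/12 = 2.05% = 0.0205.
Each month: B ← B·(1+r) − €425.00.
Month 1: interest €167.80; balance after payment €7,928.13.
Month 2: interest €162.53; balance after payment €7,665.66.
Month 3: interest €157.15; balance after payment €7,397.80.
Month 4: interest €151.65; balance after payment €7,124.46.
Month 5: interest €146.05; balance after payment €6,845.51.
Month 6: interest €140.33; balance after payment €6,560.84.

€6,560.84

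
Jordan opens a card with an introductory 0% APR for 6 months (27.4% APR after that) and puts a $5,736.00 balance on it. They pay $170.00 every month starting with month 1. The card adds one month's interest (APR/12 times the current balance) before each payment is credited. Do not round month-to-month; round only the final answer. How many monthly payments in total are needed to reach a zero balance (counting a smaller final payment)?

51 months

Promo months 1–6 at r₀ = 0%/12 = 0; months 7+ at r₁ = 27.4%/12 = 0.0228333.
After month 6 (no interest yet): B = $5,736.00 − 6·$170.00 = $4,716.00.
Then at r₁ with $170.00/mo: n₂ = −ln(1 − r₁·B/P)/ln(1+r₁) ≈ 44.45 → 45 more payments.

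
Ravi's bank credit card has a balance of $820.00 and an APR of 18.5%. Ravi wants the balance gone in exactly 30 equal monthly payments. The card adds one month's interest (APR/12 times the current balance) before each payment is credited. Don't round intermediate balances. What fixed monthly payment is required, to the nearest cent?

$34.35

Monthly rate r = 18.5%/12 = 1.54167% = 0.0154167.
Level-payment amortization: P = B₀·r / (1 − (1+r)^(−n)) = 820.00·0.0154167 / (1 − 1.01542^(−30)).
Denominator 1 − (1+r)^(−30) = 0.368066504.
P = 12.6417 / 0.368066504 ≈ 34.35.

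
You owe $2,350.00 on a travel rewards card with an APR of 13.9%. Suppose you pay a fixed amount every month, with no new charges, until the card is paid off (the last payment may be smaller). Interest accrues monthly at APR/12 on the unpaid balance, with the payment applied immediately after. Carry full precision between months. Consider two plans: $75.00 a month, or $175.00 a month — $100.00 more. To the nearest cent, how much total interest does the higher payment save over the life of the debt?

Monthly rate r = 13.9%/12 = 1.15833% = 0.0115833.
At $75.00/mo: n = ⌈−ln(1 − rB₀/P)/ln(1+r)⌉ = 40 payments (last $11.42); total interest = total paid − $2,350.00 = $586.42.
At $175.00/mo: 15 payments (last $119.23); total interest $219.23.
Interest saved = $586.42 − $219.23 = $367.19.

$367.19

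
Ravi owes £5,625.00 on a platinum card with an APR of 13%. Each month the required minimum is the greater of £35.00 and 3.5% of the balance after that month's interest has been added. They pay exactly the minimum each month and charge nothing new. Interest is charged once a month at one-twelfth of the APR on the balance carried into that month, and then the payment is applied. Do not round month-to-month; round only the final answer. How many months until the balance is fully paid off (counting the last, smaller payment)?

Monthly rate r = 13%/12 = 1.08333% = 0.0108333.
While 3.5% of the post-interest balance exceeds £35.00, each month B ← (B·(1+r))·(1 − 0.035), i.e. B shrinks by the factor (1+r)·0.965 = 0.97545.
This holds for months 1–70. Entering month 71 the balance is £987.65; 3.5% of the post-interest balance is now below £35.00, so the flat £35.00 minimum applies from here.
From month 71 a fixed £35.00 at rate r clears £987.65 in 34 more payments. Total: 70 + 34 = 104 months.

104 months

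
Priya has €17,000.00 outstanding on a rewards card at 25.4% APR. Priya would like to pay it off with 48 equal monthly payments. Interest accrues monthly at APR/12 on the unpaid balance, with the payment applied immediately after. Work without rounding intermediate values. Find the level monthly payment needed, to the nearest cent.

Monthly rate r = 25.4%/12 = 2.11667% = 0.0211667.
Level-payment amortization: P = B₀·r / (1 − (1+r)^(−n)) = 17000.00·0.0211667 / (1 − 1.02117^(−48)).
Denominator 1 − (1+r)^(−48) = 0.634100545.
P = 359.833 / 0.634100545 ≈ 567.47.

€567.47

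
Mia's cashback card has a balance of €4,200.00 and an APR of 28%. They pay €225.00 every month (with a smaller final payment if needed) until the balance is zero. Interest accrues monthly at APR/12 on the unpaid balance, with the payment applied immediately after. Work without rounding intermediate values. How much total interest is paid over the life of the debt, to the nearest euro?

€1,379

Monthly rate r = 28%/12 = 2.33333% = 0.0233333.
Payoff takes n = ⌈−ln(1 − rB₀/P)/ln(1+r)⌉ = ⌈24.795⌉ = 25 payments; the last is €179.39.
Total paid = 24·€225.00 + €179.39 = €5,579.39.
Total interest = total paid − principal = €5,579.39 − €4,200.00 = €1,379.39.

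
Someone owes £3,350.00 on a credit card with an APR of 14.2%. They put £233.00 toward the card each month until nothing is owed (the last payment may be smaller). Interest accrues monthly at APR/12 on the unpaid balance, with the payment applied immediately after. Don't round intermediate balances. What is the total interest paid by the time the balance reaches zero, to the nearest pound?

£344

Monthly rate r = 14.2%/12 = 1.18333% = 0.0118333.
Payoff takes n = ⌈−ln(1 − rB₀/P)/ln(1+r)⌉ = ⌈15.853⌉ = 16 payments; the last is £198.94.
Total paid = 15·£233.00 + £198.94 = £3,693.94.
Total interest = total paid − principal = £3,693.94 − £3,350.00 = £343.94.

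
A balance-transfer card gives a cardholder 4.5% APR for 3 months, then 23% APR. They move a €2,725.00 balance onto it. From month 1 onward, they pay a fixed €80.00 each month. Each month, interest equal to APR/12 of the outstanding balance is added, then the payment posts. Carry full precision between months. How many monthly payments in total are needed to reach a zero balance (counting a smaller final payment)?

Promo months 1–3 at r₀ = 4.5%/12 = 0.00375; months 4+ at r₁ = 23%/12 = 0.0191667.
After month 3: iterate B ← B·(1+r₀) − €80.00 for 3 months → €2,514.87.
Then at r₁ with €80.00/mo: n₂ = −ln(1 − r₁·B/P)/ln(1+r₁) ≈ 48.60 → 49 more payments.

52 payments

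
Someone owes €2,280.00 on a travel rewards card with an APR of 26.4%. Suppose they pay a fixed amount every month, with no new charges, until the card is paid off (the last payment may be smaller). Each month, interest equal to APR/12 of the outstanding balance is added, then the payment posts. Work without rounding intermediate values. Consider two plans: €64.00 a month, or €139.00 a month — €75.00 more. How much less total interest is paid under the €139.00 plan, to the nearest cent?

€1,644.12

Monthly rate r = 26.4%/12 = 2.2% = 0.022.
At €64.00/mo: n = ⌈−ln(1 − rB₀/P)/ln(1+r)⌉ = 71 payments (last €23.74); total interest = total paid − €2,280.00 = €2,223.74.
At €139.00/mo: 21 payments (last €79.62); total interest €579.62.
Interest saved = €2,223.74 − €579.62 = €1,644.12.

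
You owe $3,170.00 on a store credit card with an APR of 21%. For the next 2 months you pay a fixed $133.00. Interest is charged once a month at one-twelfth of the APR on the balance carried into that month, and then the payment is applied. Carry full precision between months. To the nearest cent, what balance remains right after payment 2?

Monthly rate r = 21%/12 = 1.75% = 0.0175.
Each month: B ← B·(1+r) − $133.00.
Month 1: interest $55.48; balance after payment $3,092.47.
Month 2: interest $54.12; balance after payment $3,013.59.

$3,013.59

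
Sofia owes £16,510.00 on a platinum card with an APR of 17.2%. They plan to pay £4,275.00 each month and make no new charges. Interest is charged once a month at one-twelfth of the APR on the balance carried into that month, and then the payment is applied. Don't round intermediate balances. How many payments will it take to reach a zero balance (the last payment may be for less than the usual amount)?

Monthly rate r = 17.2%/12 = 1.43333% = 0.0143333.
Recurrence: B ← B·(1+r) − £4,275.00.
Month 1: interest £236.64; balance after payment £12,471.64.
Month 2: interest £178.76; balance after payment £8,375.40.
Month 3: interest £120.05; balance after payment £4,220.45.
Month 4: interest £60.49; balance after payment £5.94.
Month 5: interest £0.09; balance after payment £0.00.

5 payments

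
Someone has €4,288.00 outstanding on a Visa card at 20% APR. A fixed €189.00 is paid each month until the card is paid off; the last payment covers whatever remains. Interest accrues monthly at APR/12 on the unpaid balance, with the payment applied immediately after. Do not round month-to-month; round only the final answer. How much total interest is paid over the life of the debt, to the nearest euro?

€1,144

Monthly rate r = 20%/12 = 1.66667% = 0.0166667.
Payoff takes n = ⌈−ln(1 − rB₀/P)/ln(1+r)⌉ = ⌈28.738⌉ = 29 payments; the last is €139.85.
Total paid = 28·€189.00 + €139.85 = €5,431.85.
Total interest = total paid − principal = €5,431.85 − €4,288.00 = €1,143.85.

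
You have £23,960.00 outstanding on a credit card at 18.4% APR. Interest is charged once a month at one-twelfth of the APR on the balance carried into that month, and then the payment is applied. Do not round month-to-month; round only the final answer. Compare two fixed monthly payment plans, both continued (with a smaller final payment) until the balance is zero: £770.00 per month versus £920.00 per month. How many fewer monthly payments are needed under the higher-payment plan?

9 fewer payments

Monthly rate r = 18.4%/12 = 1.53333% = 0.0153333.
At £770.00/mo: n = ⌈−ln(1 − rB₀/P)/ln(1+r)⌉ = 43 payments (last £472.05); total interest = total paid − £23,960.00 = £8,852.05.
At £920.00/mo: 34 payments (last £458.53); total interest £6,858.53.
Payments saved = 43 − 34 = 9.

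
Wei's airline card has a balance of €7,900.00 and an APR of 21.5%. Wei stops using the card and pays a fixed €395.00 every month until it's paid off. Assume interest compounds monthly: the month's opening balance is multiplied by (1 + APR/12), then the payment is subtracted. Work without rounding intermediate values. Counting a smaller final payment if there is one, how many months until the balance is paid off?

Monthly rate r = 21.5%/12 = 1.79167% = 0.0179167.
Recurrence: B ← B·(1+r) − €395.00.
Month 1: interest €141.54; balance after payment €7,646.54.
Month 2: interest €137.00; balance after payment €7,388.54.
Closed form: n = −ln(1 − rB₀/P)/ln(1+r) = −ln(0.64167)/ln(1.01792) ≈ 24.985, so the balance reaches zero during payment 25.

25 months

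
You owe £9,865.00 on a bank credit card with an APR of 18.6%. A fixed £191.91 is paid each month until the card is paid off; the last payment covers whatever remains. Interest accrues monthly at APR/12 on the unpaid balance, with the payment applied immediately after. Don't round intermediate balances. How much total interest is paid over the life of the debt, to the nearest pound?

Monthly rate r = 18.6%/12 = 1.55% = 0.0155.
Payoff takes n = ⌈−ln(1 − rB₀/P)/ln(1+r)⌉ = ⌈103.595⌉ = 104 payments; the last is £114.49.
Total paid = 103·£191.91 + £114.49 = £19,881.22.
Total interest = total paid − principal = £19,881.22 − £9,865.00 = £10,016.22.

£10,016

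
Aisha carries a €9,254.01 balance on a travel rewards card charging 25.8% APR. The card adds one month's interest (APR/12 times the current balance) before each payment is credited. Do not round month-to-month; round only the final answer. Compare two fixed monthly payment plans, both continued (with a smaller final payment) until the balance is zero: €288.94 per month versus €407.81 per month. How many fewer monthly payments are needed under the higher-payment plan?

Monthly rate r = 25.8%/12 = 2.15% = 0.0215.
At €288.94/mo: n = ⌈−ln(1 − rB₀/P)/ln(1+r)⌉ = 55 payments (last €244.22); total interest = total paid − €9,254.01 = €6,592.97.
At €407.81/mo: 32 payments (last €188.09); total interest €3,576.19.
Payments saved = 55 − 32 = 23.

23 fewer payments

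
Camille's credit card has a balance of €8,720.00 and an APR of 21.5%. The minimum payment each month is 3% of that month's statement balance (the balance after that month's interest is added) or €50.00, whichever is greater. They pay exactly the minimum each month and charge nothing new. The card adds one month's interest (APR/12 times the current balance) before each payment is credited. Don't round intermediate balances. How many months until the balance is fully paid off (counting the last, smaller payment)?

182 months

Monthly rate r = 21.5%/12 = 1.79167% = 0.0179167.
While 3% of the post-interest balance exceeds €50.00, each month B ← (B·(1+r))·(1 − 0.03), i.e. B shrinks by the factor (1+r)·0.97 = 0.98738.
This holds for months 1–132. Entering month 133 the balance is €1,630.79; 3% of the post-interest balance is now below €50.00, so the flat €50.00 minimum applies from here.
From month 133 a fixed €50.00 at rate r clears €1,630.79 in 50 more payments. Total: 132 + 50 = 182 months.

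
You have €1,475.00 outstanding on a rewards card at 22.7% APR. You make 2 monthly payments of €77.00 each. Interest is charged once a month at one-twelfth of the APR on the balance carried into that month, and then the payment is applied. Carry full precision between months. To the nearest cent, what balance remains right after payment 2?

Monthly rate r = 22.7%/12 = 1.89167% = 0.0189167.
Each month: B ← B·(1+r) − €77.00.
Month 1: interest €27.90; balance after payment €1,425.90.
Month 2: interest €26.97; balance after payment €1,375.88.

€1,375.88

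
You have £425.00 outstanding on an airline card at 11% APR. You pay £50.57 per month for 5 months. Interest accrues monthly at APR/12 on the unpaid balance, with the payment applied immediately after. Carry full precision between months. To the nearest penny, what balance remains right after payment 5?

£187.31

Monthly rate r = 11%/12 = 0.916667% = 0.00916667.
Each month: B ← B·(1+r) − £50.57.
Month 1: interest £3.90; balance after payment £378.33.
Month 2: interest £3.47; balance after payment £331.22.
Month 3: interest £3.04; balance after payment £283.69.
Month 4: interest £2.60; balance after payment £235.72.
Month 5: interest £2.16; balance after payment £187.31.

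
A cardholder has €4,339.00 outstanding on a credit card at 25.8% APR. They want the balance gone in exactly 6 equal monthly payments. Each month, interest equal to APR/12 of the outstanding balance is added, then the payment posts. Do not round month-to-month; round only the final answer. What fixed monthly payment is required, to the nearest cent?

Monthly rate r = 25.8%/12 = 2.15% = 0.0215.
Level-payment amortization: P = B₀·r / (1 − (1+r)^(−n)) = 4339.00·0.0215 / (1 − 1.0215^(−6)).
Denominator 1 − (1+r)^(−6) = 0.11982349.
P = 93.2885 / 0.11982349 ≈ 778.55.

€778.55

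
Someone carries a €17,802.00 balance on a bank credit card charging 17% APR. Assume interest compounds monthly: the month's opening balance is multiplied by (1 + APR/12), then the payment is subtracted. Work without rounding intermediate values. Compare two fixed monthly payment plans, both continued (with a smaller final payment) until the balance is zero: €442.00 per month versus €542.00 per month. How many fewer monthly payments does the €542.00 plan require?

16 fewer payments

Monthly rate r = 17%/12 = 1.41667% = 0.0141667.
At €442.00/mo: n = ⌈−ln(1 − rB₀/P)/ln(1+r)⌉ = 61 payments (last €40.39); total interest = total paid − €17,802.00 = €8,758.39.
At €542.00/mo: 45 payments (last €274.45); total interest €6,320.45.
Payments saved = 61 − 45 = 16.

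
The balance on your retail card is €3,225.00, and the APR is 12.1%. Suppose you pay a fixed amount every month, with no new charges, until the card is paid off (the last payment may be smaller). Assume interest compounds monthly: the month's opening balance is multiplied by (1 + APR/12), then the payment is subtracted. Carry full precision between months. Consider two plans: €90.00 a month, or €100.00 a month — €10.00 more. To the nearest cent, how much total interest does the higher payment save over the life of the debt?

€101.64

Monthly rate r = 12.1%/12 = 1.00833% = 0.0100833.
At €90.00/mo: n = ⌈−ln(1 − rB₀/P)/ln(1+r)⌉ = 45 payments (last €62.05); total interest = total paid − €3,225.00 = €797.05.
At €100.00/mo: 40 payments (last €20.41); total interest €695.41.
Interest saved = €797.05 − €695.41 = €101.64.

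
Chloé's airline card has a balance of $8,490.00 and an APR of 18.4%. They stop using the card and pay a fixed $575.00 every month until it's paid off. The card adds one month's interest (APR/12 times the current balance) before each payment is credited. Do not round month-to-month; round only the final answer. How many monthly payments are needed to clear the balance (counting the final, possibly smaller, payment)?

17 months

Monthly rate r = 18.4%/12 = 1.53333% = 0.0153333.
Recurrence: B ← B·(1+r) − $575.00.
Month 1: interest $130.18; balance after payment $8,045.18.
Month 2: interest $123.36; balance after payment $7,593.54.
Closed form: n = −ln(1 − rB₀/P)/ln(1+r) = −ln(0.7736)/ln(1.01533) ≈ 16.869, so the balance reaches zero during payment 17.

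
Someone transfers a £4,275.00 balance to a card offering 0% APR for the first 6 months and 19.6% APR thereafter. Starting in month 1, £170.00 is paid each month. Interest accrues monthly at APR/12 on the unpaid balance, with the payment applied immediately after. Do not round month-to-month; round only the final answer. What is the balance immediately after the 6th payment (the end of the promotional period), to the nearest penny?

Promo months 1–6 at r₀ = 0%/12 = 0; months 7+ at r₁ = 19.6%/12 = 0.0163333.
After month 6 (no interest yet): B = £4,275.00 − 6·£170.00 = £3,255.00.

£3,255.00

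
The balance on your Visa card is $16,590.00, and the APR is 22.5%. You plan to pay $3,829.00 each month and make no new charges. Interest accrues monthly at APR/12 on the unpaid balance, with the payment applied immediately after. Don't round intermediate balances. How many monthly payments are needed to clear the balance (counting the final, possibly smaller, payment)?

Monthly rate r = 22.5%/12 = 1.875% = 0.01875.
Recurrence: B ← B·(1+r) − $3,829.00.
Month 1: interest $311.06; balance after payment $13,072.06.
Month 2: interest $245.10; balance after payment $9,488.16.
Month 3: interest $177.90; balance after payment $5,837.07.
Month 4: interest $109.45; balance after payment $2,117.51.
Month 5: interest $39.70; balance after payment $0.00.

5 payments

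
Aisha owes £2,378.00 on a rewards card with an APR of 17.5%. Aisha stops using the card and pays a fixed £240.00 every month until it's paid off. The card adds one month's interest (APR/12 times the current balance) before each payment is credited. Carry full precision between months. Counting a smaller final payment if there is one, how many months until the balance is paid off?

11 payments

Monthly rate r = 17.5%/12 = 1.45833% = 0.0145833.
Recurrence: B ← B·(1+r) − £240.00.
Month 1: interest £34.68; balance after payment £2,172.68.
Month 2: interest £31.68; balance after payment £1,964.36.
Closed form: n = −ln(1 − rB₀/P)/ln(1+r) = −ln(0.8555)/ln(1.01458) ≈ 10.779, so the balance reaches zero during payment 11.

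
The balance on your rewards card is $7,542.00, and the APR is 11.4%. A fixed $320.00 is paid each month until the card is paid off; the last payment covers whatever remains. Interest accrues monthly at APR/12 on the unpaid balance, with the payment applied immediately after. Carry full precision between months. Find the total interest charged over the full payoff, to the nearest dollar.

Monthly rate r = 11.4%/12 = 0.95% = 0.0095.
Payoff takes n = ⌈−ln(1 − rB₀/P)/ln(1+r)⌉ = ⌈26.808⌉ = 27 payments; the last is $258.93.
Total paid = 26·$320.00 + $258.93 = $8,578.93.
Total interest = total paid − principal = $8,578.93 − $7,542.00 = $1,036.93.

$1,037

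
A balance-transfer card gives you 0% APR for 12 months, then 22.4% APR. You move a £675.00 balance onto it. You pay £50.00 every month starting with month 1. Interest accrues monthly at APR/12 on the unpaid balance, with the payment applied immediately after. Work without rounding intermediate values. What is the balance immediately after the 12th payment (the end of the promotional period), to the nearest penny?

Promo months 1–12 at r₀ = 0%/12 = 0; months 13+ at r₁ = 22.4%/12 = 0.0186667.
After month 12 (no interest yet): B = £675.00 − 12·£50.00 = £75.00.

£75.00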